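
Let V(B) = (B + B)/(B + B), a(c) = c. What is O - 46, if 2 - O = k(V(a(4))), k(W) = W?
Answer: -45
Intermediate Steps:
V(B) = 1 (V(B) = (2*B)/((2*B)) = (2*B)*(1/(2*B)) = 1)
O = 1 (O = 2 - 1*1 = 2 - 1 = 1)
O - 46 = 1 - 46 = -45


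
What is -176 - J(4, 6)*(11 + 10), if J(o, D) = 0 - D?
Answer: -50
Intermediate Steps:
J(o, D) = -D
-176 - J(4, 6)*(11 + 10) = -176 - (-1*6)*(11 + 10) = -176 - (-6)*21 = -176 - 1*(-126) = -176 + 126 = -50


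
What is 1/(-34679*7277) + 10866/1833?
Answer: 914044598015/154191399713 ≈ 5.9280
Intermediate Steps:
1/(-34679*7277) + 10866/1833 = -1/34679*1/7277 + 10866*(1/1833) = -1/252359083 + 3622/611 = 914044598015/154191399713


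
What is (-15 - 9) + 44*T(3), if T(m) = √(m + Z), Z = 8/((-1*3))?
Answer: -24 + 44*√3/3 ≈ 1.4034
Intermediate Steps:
Z = -8/3 (Z = 8/(-3) = 8*(-⅓) = -8/3 ≈ -2.6667)
T(m) = √(-8/3 + m) (T(m) = √(m - 8/3) = √(-8/3 + m))
(-15 - 9) + 44*T(3) = (-15 - 9) + 44*(√(-24 + 9*3)/3) = -24 + 44*(√(-24 + 27)/3) = -24 + 44*(√3/3) = -24 + 44*√3/3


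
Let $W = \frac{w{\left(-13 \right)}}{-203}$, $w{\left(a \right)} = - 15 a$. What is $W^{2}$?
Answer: $\frac{38025}{41209} \approx 0.92274$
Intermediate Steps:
$W = - \frac{195}{203}$ ($W = \frac{\left(-15\right) \left(-13\right)}{-203} = 195 \left(- \frac{1}{203}\right) = - \frac{195}{203} \approx -0.96059$)
$W^{2} = \left(- \frac{195}{203}\right)^{2} = \frac{38025}{41209}$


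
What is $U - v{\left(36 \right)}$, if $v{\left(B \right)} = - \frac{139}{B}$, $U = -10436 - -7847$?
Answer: $- \frac{93065}{36} \approx -2585.1$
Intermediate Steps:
$U = -2589$ ($U = -10436 + 7847 = -2589$)
$U - v{\left(36 \right)} = -2589 - - \frac{139}{36} = -2589 + \frac{139}{36} = - \frac{93065}{36}$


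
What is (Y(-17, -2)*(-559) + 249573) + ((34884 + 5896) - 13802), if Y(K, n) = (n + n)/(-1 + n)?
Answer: 827417/3 ≈ 2.7581e+5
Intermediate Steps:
Y(K, n) = 2*n/(-1 + n) (Y(K, n) = (2*n)/(-1 + n) = 2*n/(-1 + n))
(Y(-17, -2)*(-559) + 249573) + ((34884 + 5896) - 13802) = ((2*(-2)/(-1 - 2))*(-559) + 249573) + ((34884 + 5896) - 13802) = ((2*(-2)/(-3))*(-559) + 249573) + (40780 - 13802) = ((2*(-2)*(-1/3))*(-559) + 249573) + 26978 = ((4/3)*(-559) + 249573) + 26978 = (-2236/3 + 249573) + 26978 = 746483/3 + 26978 = 827417/3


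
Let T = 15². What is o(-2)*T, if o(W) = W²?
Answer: 900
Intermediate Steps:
T = 225
o(-2)*T = (-2)²*225 = 4*225 = 900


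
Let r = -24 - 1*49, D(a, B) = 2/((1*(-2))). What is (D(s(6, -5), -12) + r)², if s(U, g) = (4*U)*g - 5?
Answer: 5476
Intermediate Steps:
s(U, g) = -5 + 4*U*g (s(U, g) = 4*U*g - 5 = -5 + 4*U*g)
D(a, B) = -1 (D(a, B) = 2/(-2) = 2*(-½) = -1)
r = -73 (r = -24 - 49 = -73)
(D(s(6, -5), -12) + r)² = (-1 - 73)² = (-74)² = 5476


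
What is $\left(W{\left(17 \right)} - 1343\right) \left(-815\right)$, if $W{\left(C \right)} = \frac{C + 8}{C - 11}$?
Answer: $\frac{6546895}{6} \approx 1.0912 \cdot 10^{6}$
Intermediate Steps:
$W{\left(C \right)} = \frac{8 + C}{-11 + C}$
$\left(W{\left(17 \right)} - 1343\right) \left(-815\right) = \left(\frac{8 + 17}{-11 + 17} - 1343\right) \left(-815\right) = \left(\frac{1}{6} \cdot 25 - 1343\right) \left(-815\right) = \left(\frac{25}{6} - 1343\right) \left(-815\right) = \left(- \frac{8033}{6}\right) \left(-815\right) = \frac{6546895}{6}$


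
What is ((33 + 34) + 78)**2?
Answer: 21025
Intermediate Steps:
((33 + 34) + 78)**2 = (67 + 78)**2 = 145**2 = 21025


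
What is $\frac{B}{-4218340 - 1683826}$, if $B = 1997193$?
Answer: $- \frac{1997193}{5902166} \approx -0.33838$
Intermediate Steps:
$\frac{B}{-4218340 - 1683826} = \frac{1997193}{-4218340 - 1683826} = \frac{1997193}{-5902166} = 1997193 \left(- \frac{1}{5902166}\right) = - \frac{1997193}{5902166}$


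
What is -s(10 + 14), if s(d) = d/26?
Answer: -12/13 ≈ -0.92308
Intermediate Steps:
s(d) = d/26 (s(d) = d*(1/26) = d/26)
-s(10 + 14) = -(10 + 14)/26 = -24/26 = -1*12/13 = -12/13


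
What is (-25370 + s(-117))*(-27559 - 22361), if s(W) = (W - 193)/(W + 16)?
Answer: 127898035200/101 ≈ 1.2663e+9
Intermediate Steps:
s(W) = (-193 + W)/(16 + W)
(-25370 + s(-117))*(-27559 - 22361) = (-25370 + (-193 - 117)/(16 - 117))*(-27559 - 22361) = (-25370 - 310/(-101))*(-49920) = (-25370 - 1/101*(-310))*(-49920) = (-25370 + 310/101)*(-49920) = -2562060/101*(-49920) = 127898035200/101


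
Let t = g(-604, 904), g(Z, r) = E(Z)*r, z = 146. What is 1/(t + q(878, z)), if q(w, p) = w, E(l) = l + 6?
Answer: -1/539714 ≈ -1.8528e-6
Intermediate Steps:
E(l) = 6 + l
g(Z, r) = r*(6 + Z) (g(Z, r) = (6 + Z)*r = r*(6 + Z))
t = -540592 (t = 904*(6 - 604) = 904*(-598) = -540592)
1/(t + q(878, z)) = 1/(-540592 + 878) = 1/(-539714) = -1/539714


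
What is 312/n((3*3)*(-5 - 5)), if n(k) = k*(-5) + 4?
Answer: 156/227 ≈ 0.68722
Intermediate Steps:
n(k) = 4 - 5*k (n(k) = -5*k + 4 = 4 - 5*k)
312/n((3*3)*(-5 - 5)) = 312/(4 - 5*3*3*(-5 - 5)) = 312/(4 - 45*(-10)) = 312/(4 - 5*(-90)) = 312/(4 + 450) = 312/454 = 312*(1/454) = 156/227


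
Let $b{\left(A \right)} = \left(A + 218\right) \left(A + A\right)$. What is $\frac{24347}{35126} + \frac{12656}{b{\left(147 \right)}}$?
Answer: $\frac{31196237}{38462970} \approx 0.81107$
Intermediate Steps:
$b{\left(A \right)} = 2 A \left(218 + A\right)$ ($b{\left(A \right)} = \left(218 + A\right) 2 A = 2 A \left(218 + A\right)$)
$\frac{24347}{35126} + \frac{12656}{b{\left(147 \right)}} = \frac{24347}{35126} + \frac{12656}{2 \cdot 147 \left(218 + 147\right)} = 24347 \cdot \frac{1}{35126} + \frac{12656}{2 \cdot 147 \cdot 365} = \frac{24347}{35126} + \frac{12656}{107310} = \frac{24347}{35126} + 12656 \cdot \frac{1}{107310} = \frac{24347}{35126} + \frac{904}{7665} = \frac{31196237}{38462970}$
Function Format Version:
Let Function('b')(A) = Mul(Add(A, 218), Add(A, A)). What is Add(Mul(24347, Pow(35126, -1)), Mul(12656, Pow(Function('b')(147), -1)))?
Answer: Rational(31196237, 38462970) ≈ 0.81107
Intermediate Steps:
Function('b')(A) = Mul(2, A, Add(218, A)) (Function('b')(A) = Mul(Add(218, A), Mul(2, A)) = Mul(2, A, Add(218, A)))
Add(Mul(24347, Pow(35126, -1)), Mul(12656, Pow(Function('b')(147), -1))) = Add(Mul(24347, Pow(35126, -1)), Mul(12656, Pow(Mul(2, 147, Add(218, 147)), -1))) = Add(Mul(24347, Rational(1, 35126)), Mul(12656, Pow(Mul(2, 147, 365), -1))) = Add(Rational(24347, 35126), Mul(12656, Pow(107310, -1))) = Add(Rational(24347, 35126), Mul(12656, Rational(1, 107310))) = Add(Rational(24347, 35126), Rational(904, 7665)) = Rational(31196237, 38462970)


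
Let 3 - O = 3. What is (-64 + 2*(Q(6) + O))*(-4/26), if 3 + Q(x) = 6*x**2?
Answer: -724/13 ≈ -55.692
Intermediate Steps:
O = 0 (O = 3 - 1*3 = 3 - 3 = 0)
Q(x) = -3 + 6*x**2
(-64 + 2*(Q(6) + O))*(-4/26) = (-64 + 2*((-3 + 6*6**2) + 0))*(-4/26) = (-64 + 2*((-3 + 6*36) + 0))*(-4*1/26) = (-64 + 2*((-3 + 216) + 0))*(-2/13) = (-64 + 2*(213 + 0))*(-2/13) = (-64 + 2*213)*(-2/13) = (-64 + 426)*(-2/13) = 362*(-2/13) = -724/13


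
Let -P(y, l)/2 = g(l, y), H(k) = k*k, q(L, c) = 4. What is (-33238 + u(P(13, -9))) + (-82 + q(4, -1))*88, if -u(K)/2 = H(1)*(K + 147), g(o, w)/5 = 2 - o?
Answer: -40176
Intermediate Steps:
H(k) = k²
g(o, w) = 10 - 5*o (g(o, w) = 5*(2 - o) = 10 - 5*o)
P(y, l) = -20 + 10*l (P(y, l) = -2*(10 - 5*l) = -20 + 10*l)
u(K) = -294 - 2*K (u(K) = -2*1²*(K + 147) = -2*(147 + K) = -294 - 2*K)
(-33238 + u(P(13, -9))) + (-82 + q(4, -1))*88 = (-33238 + (-294 - 2*(-20 + 10*(-9)))) + (-82 + 4)*88 = (-33238 + (-294 - 2*(-20 - 90))) - 78*88 = (-33238 + (-294 - 2*(-110))) - 6864 = (-33238 + (-294 + 220)) - 6864 = (-33238 - 74) - 6864 = -33312 - 6864 = -40176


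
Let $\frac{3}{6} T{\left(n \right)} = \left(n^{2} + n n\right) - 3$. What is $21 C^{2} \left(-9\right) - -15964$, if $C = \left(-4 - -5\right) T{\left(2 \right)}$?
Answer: $-2936$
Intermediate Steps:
$T{\left(n \right)} = -6 + 4 n^{2}$ ($T{\left(n \right)} = 2 \left(\left(n^{2} + n n\right) - 3\right) = 2 \left(\left(n^{2} + n^{2}\right) - 3\right) = 2 \left(2 n^{2} - 3\right) = 2 \left(-3 + 2 n^{2}\right) = -6 + 4 n^{2}$)
$C = 10$ ($C = \left(-4 - -5\right) \left(-6 + 4 \cdot 2^{2}\right) = \left(-4 + 5\right) \left(-6 + 4 \cdot 4\right) = 1 \left(-6 + 16\right) = 1 \cdot 10 = 10$)
$21 C^{2} \left(-9\right) - -15964 = 21 \cdot 10^{2} \left(-9\right) - -15964 = 21 \cdot 100 \left(-9\right) + 15964 = 2100 \left(-9\right) + 15964 = -18900 + 15964 = -2936$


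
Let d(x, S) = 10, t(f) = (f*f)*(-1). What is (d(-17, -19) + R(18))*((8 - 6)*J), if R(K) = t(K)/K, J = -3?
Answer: 48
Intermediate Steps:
t(f) = -f² (t(f) = f²*(-1) = -f²)
R(K) = -K (R(K) = (-K²)/K = -K)
(d(-17, -19) + R(18))*((8 - 6)*J) = (10 - 1*18)*((8 - 6)*(-3)) = (10 - 18)*(2*(-3)) = -8*(-6) = 48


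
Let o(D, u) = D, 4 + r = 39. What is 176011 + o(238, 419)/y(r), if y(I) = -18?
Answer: 1583980/9 ≈ 1.7600e+5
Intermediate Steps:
r = 35 (r = -4 + 39 = 35)
176011 + o(238, 419)/y(r) = 176011 + 238/(-18) = 176011 + 238*(-1/18) = 176011 - 119/9 = 1583980/9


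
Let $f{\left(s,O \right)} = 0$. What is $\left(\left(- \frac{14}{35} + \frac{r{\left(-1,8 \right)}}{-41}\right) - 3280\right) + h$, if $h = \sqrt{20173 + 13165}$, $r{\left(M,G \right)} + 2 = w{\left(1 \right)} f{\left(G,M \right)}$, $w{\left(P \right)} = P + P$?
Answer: $- \frac{672472}{205} + \sqrt{33338} \approx -3097.8$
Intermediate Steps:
$w{\left(P \right)} = 2 P$
$r{\left(M,G \right)} = -2$ ($r{\left(M,G \right)} = -2 + 2 \cdot 1 \cdot 0 = -2 + 2 \cdot 0 = -2 + 0 = -2$)
$h = \sqrt{33338} \approx 182.59$
$\left(\left(- \frac{14}{35} + \frac{r{\left(-1,8 \right)}}{-41}\right) - 3280\right) + h = \left(\left(- \frac{14}{35} - \frac{2}{-41}\right) - 3280\right) + \sqrt{33338} = \left(\left(\left(-14\right) \frac{1}{35} - - \frac{2}{41}\right) - 3280\right) + \sqrt{33338} = \left(\left(- \frac{2}{5} + \frac{2}{41}\right) - 3280\right) + \sqrt{33338} = \left(- \frac{72}{205} - 3280\right) + \sqrt{33338} = - \frac{672472}{205} + \sqrt{33338}$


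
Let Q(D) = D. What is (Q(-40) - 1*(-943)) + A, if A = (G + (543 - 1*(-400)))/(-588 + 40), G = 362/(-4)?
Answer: 987983/1096 ≈ 901.44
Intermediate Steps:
G = -181/2 (G = 362*(-1/4) = -181/2 ≈ -90.500)
A = -1705/1096 (A = (-181/2 + (543 - 1*(-400)))/(-588 + 40) = (-181/2 + (543 + 400))/(-548) = (-181/2 + 943)*(-1/548) = (1705/2)*(-1/548) = -1705/1096 ≈ -1.5557)
(Q(-40) - 1*(-943)) + A = (-40 - 1*(-943)) - 1705/1096 = (-40 + 943) - 1705/1096 = 903 - 1705/1096 = 987983/1096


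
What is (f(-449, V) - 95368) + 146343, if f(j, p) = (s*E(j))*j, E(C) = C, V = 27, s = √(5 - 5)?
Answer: 50975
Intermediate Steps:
s = 0 (s = √0 = 0)
f(j, p) = 0 (f(j, p) = (0*j)*j = 0*j = 0)
(f(-449, V) - 95368) + 146343 = (0 - 95368) + 146343 = -95368 + 146343 = 50975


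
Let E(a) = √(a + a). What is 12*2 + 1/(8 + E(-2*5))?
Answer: 506/21 - I*√5/42 ≈ 24.095 - 0.05324*I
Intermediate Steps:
E(a) = √2*√a (E(a) = √(2*a) = √2*√a)
12*2 + 1/(8 + E(-2*5)) = 12*2 + 1/(8 + √2*√(-2*5)) = 24 + 1/(8 + √2*√(-10)) = 24 + 1/(8 + √2*(I*√10)) = 24 + 1/(8 + 2*I*√5)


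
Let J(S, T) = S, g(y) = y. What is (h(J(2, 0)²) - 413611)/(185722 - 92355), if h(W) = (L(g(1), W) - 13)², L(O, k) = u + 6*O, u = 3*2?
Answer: -413610/93367 ≈ -4.4299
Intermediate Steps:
u = 6
L(O, k) = 6 + 6*O
h(W) = 1 (h(W) = ((6 + 6*1) - 13)² = ((6 + 6) - 13)² = (12 - 13)² = (-1)² = 1)
(h(J(2, 0)²) - 413611)/(185722 - 92355) = (1 - 413611)/(185722 - 92355) = -413610/93367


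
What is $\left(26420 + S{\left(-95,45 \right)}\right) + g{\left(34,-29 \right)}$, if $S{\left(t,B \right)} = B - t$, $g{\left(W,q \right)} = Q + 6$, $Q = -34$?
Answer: $26532$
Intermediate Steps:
$g{\left(W,q \right)} = -28$ ($g{\left(W,q \right)} = -34 + 6 = -28$)
$\left(26420 + S{\left(-95,45 \right)}\right) + g{\left(34,-29 \right)} = \left(26420 + \left(45 - -95\right)\right) - 28 = \left(26420 + \left(45 + 95\right)\right) - 28 = \left(26420 + 140\right) - 28 = 26560 - 28 = 26532$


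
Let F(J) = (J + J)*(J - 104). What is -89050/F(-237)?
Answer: -44525/80817 ≈ -0.55094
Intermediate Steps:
F(J) = 2*J*(-104 + J) (F(J) = (2*J)*(-104 + J) = 2*J*(-104 + J))
-89050/F(-237) = -89050*(-1/(474*(-104 - 237))) = -89050/(2*(-237)*(-341)) = -89050/161634 = -89050*1/161634 = -44525/80817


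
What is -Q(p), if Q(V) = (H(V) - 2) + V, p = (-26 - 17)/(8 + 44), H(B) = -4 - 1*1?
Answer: 407/52 ≈ 7.8269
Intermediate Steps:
H(B) = -5 (H(B) = -4 - 1 = -5)
p = -43/52 ≈ -0.82692
Q(V) = -7 + V (Q(V) = (-5 - 2) + V = -7 + V)
-Q(p) = -(-7 - 43/52) = -1*(-407/52) = 407/52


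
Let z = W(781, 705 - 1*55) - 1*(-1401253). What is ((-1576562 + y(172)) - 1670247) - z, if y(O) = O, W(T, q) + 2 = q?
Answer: -4648538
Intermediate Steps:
W(T, q) = -2 + q
z = 1401901 (z = (-2 + (705 - 1*55)) - 1*(-1401253) = (-2 + (705 - 55)) + 1401253 = (-2 + 650) + 1401253 = 648 + 1401253 = 1401901)
((-1576562 + y(172)) - 1670247) - z = ((-1576562 + 172) - 1670247) - 1*1401901 = (-1576390 - 1670247) - 1401901 = -3246637 - 1401901 = -4648538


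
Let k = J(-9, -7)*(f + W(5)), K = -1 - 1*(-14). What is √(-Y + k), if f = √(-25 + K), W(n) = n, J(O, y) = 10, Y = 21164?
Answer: √(-21114 + 20*I*√3) ≈ 0.119 + 145.31*I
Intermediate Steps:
K = 13 (K = -1 + 14 = 13)
f = 2*I*√3 (f = √(-25 + 13) = √(-12) = 2*I*√3 ≈ 3.4641*I)
k = 50 + 20*I*√3 (k = 10*(2*I*√3 + 5) = 10*(5 + 2*I*√3) = 50 + 20*I*√3 ≈ 50.0 + 34.641*I)
√(-Y + k) = √(-1*21164 + (50 + 20*I*√3)) = √(-21164 + (50 + 20*I*√3)) = √(-21114 + 20*I*√3)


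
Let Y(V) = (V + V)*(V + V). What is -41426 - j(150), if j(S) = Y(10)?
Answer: -41826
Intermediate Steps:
Y(V) = 4*V**2 (Y(V) = (2*V)*(2*V) = 4*V**2)
j(S) = 400 (j(S) = 4*10**2 = 4*100 = 400)
-41426 - j(150) = -41426 - 1*400 = -41426 - 400 = -41826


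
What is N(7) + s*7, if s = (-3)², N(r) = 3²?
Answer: 72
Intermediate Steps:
N(r) = 9
s = 9
N(7) + s*7 = 9 + 9*7 = 9 + 63 = 72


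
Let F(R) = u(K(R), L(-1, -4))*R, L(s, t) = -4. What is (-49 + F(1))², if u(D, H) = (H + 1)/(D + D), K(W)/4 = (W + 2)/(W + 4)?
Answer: 157609/64 ≈ 2462.6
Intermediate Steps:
K(W) = 4*(2 + W)/(4 + W) (K(W) = 4*((W + 2)/(W + 4)) = 4*((2 + W)/(4 + W)) = 4*(2 + W)/(4 + W))
u(D, H) = (1 + H)/(2*D) (u(D, H) = (1 + H)/((2*D)) = (1 + H)*(1/(2*D)) = (1 + H)/(2*D))
F(R) = -3*R*(4 + R)/(8*(2 + R)) (F(R) = ((1 - 4)/(2*((4*(2 + R)/(4 + R)))))*R = ((½)*((4 + R)/(4*(2 + R)))*(-3))*R = (-3*(4 + R)/(8*(2 + R)))*R = -3*R*(4 + R)/(8*(2 + R)))
(-49 + F(1))² = (-49 + (3/8)*1*(-4 - 1*1)/(2 + 1))² = (-49 + (3/8)*1*(-4 - 1)/3)² = (-49 + (3/8)*1*(⅓)*(-5))² = (-49 - 5/8)² = (-397/8)² = 157609/64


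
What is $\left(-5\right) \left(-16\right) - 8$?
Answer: $72$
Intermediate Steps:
$\left(-5\right) \left(-16\right) - 8 = 80 - 8 = 72$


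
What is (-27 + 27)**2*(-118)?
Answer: 0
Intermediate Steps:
(-27 + 27)**2*(-118) = 0**2*(-118) = 0*(-118) = 0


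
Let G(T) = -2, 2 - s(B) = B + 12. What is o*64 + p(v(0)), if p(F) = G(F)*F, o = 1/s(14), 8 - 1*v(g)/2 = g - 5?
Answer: -164/3 ≈ -54.667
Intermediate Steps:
s(B) = -10 - B (s(B) = 2 - (B + 12) = 2 - (12 + B) = 2 + (-12 - B) = -10 - B)
v(g) = 26 - 2*g (v(g) = 16 - 2*(g - 5) = 16 - 2*(-5 + g) = 16 + (10 - 2*g) = 26 - 2*g)
o = -1/24 (o = 1/(-10 - 1*14) = 1/(-10 - 14) = 1/(-24) = -1/24 ≈ -0.041667)
p(F) = -2*F
o*64 + p(v(0)) = -1/24*64 - 2*(26 - 2*0) = -8/3 - 2*(26 + 0) = -8/3 - 2*26 = -8/3 - 52 = -164/3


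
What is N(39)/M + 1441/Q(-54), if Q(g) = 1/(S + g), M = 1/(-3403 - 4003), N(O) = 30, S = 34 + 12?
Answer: -233708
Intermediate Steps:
S = 46
M = -1/7406 (M = 1/(-7406) = -1/7406 ≈ -0.00013503)
Q(g) = 1/(46 + g)
N(39)/M + 1441/Q(-54) = 30/(-1/7406) + 1441/(1/(46 - 54)) = 30*(-7406) + 1441/(1/(-8)) = -222180 + 1441/(-1/8) = -222180 + 1441*(-8) = -222180 - 11528 = -233708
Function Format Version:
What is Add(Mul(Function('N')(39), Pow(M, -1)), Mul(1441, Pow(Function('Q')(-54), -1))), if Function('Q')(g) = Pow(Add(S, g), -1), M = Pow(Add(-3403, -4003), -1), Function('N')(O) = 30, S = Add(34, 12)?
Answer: -233708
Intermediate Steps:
S = 46
M = Rational(-1, 7406) (M = Pow(-7406, -1) = Rational(-1, 7406) ≈ -0.00013503)
Function('Q')(g) = Pow(Add(46, g), -1)
Add(Mul(Function('N')(39), Pow(M, -1)), Mul(1441, Pow(Function('Q')(-54), -1))) = Add(Mul(30, Pow(Rational(-1, 7406), -1)), Mul(1441, Pow(Pow(Add(46, -54), -1), -1))) = Add(Mul(30, -7406), Mul(1441, Pow(Pow(-8, -1), -1))) = Add(-222180, Mul(1441, Pow(Rational(-1, 8), -1))) = Add(-222180, Mul(1441, -8)) = Add(-222180, -11528) = -233708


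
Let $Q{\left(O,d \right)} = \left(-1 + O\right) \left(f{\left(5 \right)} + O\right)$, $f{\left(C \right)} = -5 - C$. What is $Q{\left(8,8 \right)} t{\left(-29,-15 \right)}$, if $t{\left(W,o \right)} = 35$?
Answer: $-490$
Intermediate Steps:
$Q{\left(O,d \right)} = \left(-1 + O\right) \left(-10 + O\right)$ ($Q{\left(O,d \right)} = \left(-1 + O\right) \left(\left(-5 - 5\right) + O\right) = \left(-1 + O\right) \left(-10 + O\right)$)
$Q{\left(8,8 \right)} t{\left(-29,-15 \right)} = \left(10 + 8^{2} - 88\right) 35 = \left(10 + 64 - 88\right) 35 = \left(-14\right) 35 = -490$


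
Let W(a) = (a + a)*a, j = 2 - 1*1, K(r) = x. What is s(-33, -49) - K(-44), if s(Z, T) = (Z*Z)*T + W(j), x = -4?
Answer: -53355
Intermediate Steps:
K(r) = -4
j = 1 (j = 2 - 1 = 1)
W(a) = 2*a² (W(a) = (2*a)*a = 2*a²)
s(Z, T) = 2 + T*Z² (s(Z, T) = (Z*Z)*T + 2*1² = Z²*T + 2*1 = T*Z² + 2 = 2 + T*Z²)
s(-33, -49) - K(-44) = (2 - 49*(-33)²) - 1*(-4) = (2 - 49*1089) + 4 = (2 - 53361) + 4 = -53359 + 4 = -53355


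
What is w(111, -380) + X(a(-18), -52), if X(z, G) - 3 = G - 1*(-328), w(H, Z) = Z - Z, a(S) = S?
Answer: 279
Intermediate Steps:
w(H, Z) = 0
X(z, G) = 331 + G (X(z, G) = 3 + (G - 1*(-328)) = 3 + (G + 328) = 3 + (328 + G) = 331 + G)
w(111, -380) + X(a(-18), -52) = 0 + (331 - 52) = 0 + 279 = 279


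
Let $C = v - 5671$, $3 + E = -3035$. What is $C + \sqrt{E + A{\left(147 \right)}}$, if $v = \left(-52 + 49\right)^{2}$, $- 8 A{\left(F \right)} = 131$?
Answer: $-5662 + \frac{3 i \sqrt{5430}}{4} \approx -5662.0 + 55.266 i$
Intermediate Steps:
$E = -3038$ ($E = -3 - 3035 = -3038$)
$A{\left(F \right)} = - \frac{131}{8}$ ($A{\left(F \right)} = \left(- \frac{1}{8}\right) 131 = - \frac{131}{8}$)
$v = 9$ ($v = \left(-3\right)^{2} = 9$)
$C = -5662$ ($C = 9 - 5671 = -5662$)
$C + \sqrt{E + A{\left(147 \right)}} = -5662 + \sqrt{-3038 - \frac{131}{8}} = -5662 + \sqrt{- \frac{24435}{8}} = -5662 + \frac{3 i \sqrt{5430}}{4}$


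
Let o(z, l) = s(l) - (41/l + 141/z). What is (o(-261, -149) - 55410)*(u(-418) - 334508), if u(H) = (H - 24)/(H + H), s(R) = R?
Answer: 33567145944406627/1806178 ≈ 1.8585e+10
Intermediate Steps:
u(H) = (-24 + H)/(2*H) (u(H) = (-24 + H)/((2*H)) = (-24 + H)*(1/(2*H)) = (-24 + H)/(2*H))
o(z, l) = l - 141/z - 41/l (o(z, l) = l - (41/l + 141/z) = l + (-141/z - 41/l) = l - 141/z - 41/l)
(o(-261, -149) - 55410)*(u(-418) - 334508) = ((-149 - 141/(-261) - 41/(-149)) - 55410)*((½)*(-24 - 418)/(-418) - 334508) = ((-149 - 141*(-1/261) - 41*(-1/149)) - 55410)*((½)*(-1/418)*(-442) - 334508) = ((-149 + 47/87 + 41/149) - 55410)*(221/418 - 334508) = (-1920917/12963 - 55410)*(-139824123/418) = -720200747/12963*(-139824123/418) = 33567145944406627/1806178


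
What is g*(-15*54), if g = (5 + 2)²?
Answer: -39690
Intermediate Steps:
g = 49 (g = 7² = 49)
g*(-15*54) = 49*(-15*54) = 49*(-810) = -39690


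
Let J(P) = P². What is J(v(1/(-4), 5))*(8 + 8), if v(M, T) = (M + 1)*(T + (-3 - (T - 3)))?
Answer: 0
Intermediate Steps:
v(M, T) = 0 (v(M, T) = (1 + M)*(T + (-3 - (-3 + T))) = (1 + M)*(T + (-3 + (3 - T))) = (1 + M)*(T - T) = (1 + M)*0 = 0)
J(v(1/(-4), 5))*(8 + 8) = 0²*(8 + 8) = 0*16 = 0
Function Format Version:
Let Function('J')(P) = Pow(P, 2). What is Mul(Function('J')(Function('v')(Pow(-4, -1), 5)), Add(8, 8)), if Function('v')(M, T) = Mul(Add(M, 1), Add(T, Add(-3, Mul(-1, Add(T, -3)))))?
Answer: 0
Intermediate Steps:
Function('v')(M, T) = 0 (Function('v')(M, T) = Mul(Add(1, M), Add(T, Add(-3, Mul(-1, Add(-3, T))))) = Mul(Add(1, M), Add(T, Add(-3, Add(3, Mul(-1, T))))) = Mul(Add(1, M), Add(T, Mul(-1, T))) = Mul(Add(1, M), 0) = 0)
Mul(Function('J')(Function('v')(Pow(-4, -1), 5)), Add(8, 8)) = Mul(Pow(0, 2), Add(8, 8)) = Mul(0, 16) = 0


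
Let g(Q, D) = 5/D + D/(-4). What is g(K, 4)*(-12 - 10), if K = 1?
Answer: -11/2 ≈ -5.5000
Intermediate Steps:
g(Q, D) = 5/D - D/4 (g(Q, D) = 5/D + D*(-1/4) = 5/D - D/4)
g(K, 4)*(-12 - 10) = (5/4 - 1/4*4)*(-12 - 10) = (5*(1/4) - 1)*(-22) = (5/4 - 1)*(-22) = (1/4)*(-22) = -11/2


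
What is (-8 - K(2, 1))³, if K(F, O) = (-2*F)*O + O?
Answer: -125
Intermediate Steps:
K(F, O) = O - 2*F*O (K(F, O) = -2*F*O + O = O - 2*F*O)
(-8 - K(2, 1))³ = (-8 - (1 - 2*2))³ = (-8 - (1 - 4))³ = (-8 - (-3))³ = (-8 - 1*(-3))³ = (-8 + 3)³ = (-5)³ = -125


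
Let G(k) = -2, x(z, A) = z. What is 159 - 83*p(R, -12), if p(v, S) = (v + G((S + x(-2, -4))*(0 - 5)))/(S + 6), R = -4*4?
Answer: -90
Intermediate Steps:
R = -16
p(v, S) = (-2 + v)/(6 + S) (p(v, S) = (v - 2)/(S + 6) = (-2 + v)/(6 + S))
159 - 83*p(R, -12) = 159 - 83*(-2 - 16)/(6 - 12) = 159 - 83*(-18)/(-6) = 159 - (-83)*(-18)/6 = 159 - 83*3 = 159 - 249 = -90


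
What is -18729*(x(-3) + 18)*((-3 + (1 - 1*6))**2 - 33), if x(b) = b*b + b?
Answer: -13934376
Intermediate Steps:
x(b) = b + b**2 (x(b) = b**2 + b = b + b**2)
-18729*(x(-3) + 18)*((-3 + (1 - 1*6))**2 - 33) = -18729*(-3*(1 - 3) + 18)*((-3 + (1 - 1*6))**2 - 33) = -18729*(-3*(-2) + 18)*((-3 + (1 - 6))**2 - 33) = -18729*(6 + 18)*((-3 - 5)**2 - 33) = -449496*((-8)**2 - 33) = -449496*(64 - 33) = -449496*31 = -18729*744 = -13934376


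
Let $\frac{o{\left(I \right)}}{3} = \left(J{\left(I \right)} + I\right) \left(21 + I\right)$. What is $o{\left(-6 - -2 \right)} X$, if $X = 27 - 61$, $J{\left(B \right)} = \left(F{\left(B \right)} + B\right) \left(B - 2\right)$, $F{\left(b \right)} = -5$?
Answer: $-86700$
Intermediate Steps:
$J{\left(B \right)} = \left(-5 + B\right) \left(-2 + B\right)$ ($J{\left(B \right)} = \left(-5 + B\right) \left(B - 2\right) = \left(-5 + B\right) \left(-2 + B\right)$)
$X = -34$ ($X = 27 - 61 = -34$)
$o{\left(I \right)} = 3 \left(21 + I\right) \left(10 + I^{2} - 6 I\right)$ ($o{\left(I \right)} = 3 \left(\left(10 + I^{2} - 7 I\right) + I\right) \left(21 + I\right) = 3 \left(10 + I^{2} - 6 I\right) \left(21 + I\right) = 3 \left(21 + I\right) \left(10 + I^{2} - 6 I\right)$)
$o{\left(-6 - -2 \right)} X = \left(630 - 348 \left(-6 - -2\right) + 3 \left(-6 - -2\right)^{3} + 45 \left(-6 - -2\right)^{2}\right) \left(-34\right) = \left(630 - 348 \left(-6 + 2\right) + 3 \left(-6 + 2\right)^{3} + 45 \left(-6 + 2\right)^{2}\right) \left(-34\right) = \left(630 - -1392 + 3 \left(-4\right)^{3} + 45 \left(-4\right)^{2}\right) \left(-34\right) = \left(630 + 1392 + 3 \left(-64\right) + 45 \cdot 16\right) \left(-34\right) = \left(630 + 1392 - 192 + 720\right) \left(-34\right) = 2550 \left(-34\right) = -86700$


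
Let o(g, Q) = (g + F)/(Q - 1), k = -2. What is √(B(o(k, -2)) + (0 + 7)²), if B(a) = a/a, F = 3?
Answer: 5*√2 ≈ 7.0711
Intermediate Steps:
o(g, Q) = (3 + g)/(-1 + Q) (o(g, Q) = (g + 3)/(Q - 1) = (3 + g)/(-1 + Q))
B(a) = 1
√(B(o(k, -2)) + (0 + 7)²) = √(1 + (0 + 7)²) = √(1 + 7²) = √(1 + 49) = √50 = 5*√2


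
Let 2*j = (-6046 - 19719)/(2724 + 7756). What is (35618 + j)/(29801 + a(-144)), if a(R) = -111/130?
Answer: 9704857695/8119943824 ≈ 1.1952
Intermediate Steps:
j = -5153/4192 (j = ((-6046 - 19719)/(2724 + 7756))/2 = (-25765/10480)/2 = (-25765*1/10480)/2 = (½)*(-5153/2096) = -5153/4192 ≈ -1.2292)
a(R) = -111/130 (a(R) = -111*1/130 = -111/130)
(35618 + j)/(29801 + a(-144)) = (35618 - 5153/4192)/(29801 - 111/130) = 149305503/(4192*(3874019/130)) = (149305503/4192)*(130/3874019) = 9704857695/8119943824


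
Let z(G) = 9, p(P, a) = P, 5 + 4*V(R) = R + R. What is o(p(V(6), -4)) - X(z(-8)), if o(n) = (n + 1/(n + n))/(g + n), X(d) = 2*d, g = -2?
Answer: -183/7 ≈ -26.143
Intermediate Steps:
V(R) = -5/4 + R/2 (V(R) = -5/4 + (R + R)/4 = -5/4 + (2*R)/4 = -5/4 + R/2)
o(n) = (n + 1/(2*n))/(-2 + n) (o(n) = (n + 1/(n + n))/(-2 + n) = (n + 1/(2*n))/(-2 + n))
o(p(V(6), -4)) - X(z(-8)) = (½ + (-5/4 + (½)*6)²)/((-5/4 + (½)*6)*(-2 + (-5/4 + (½)*6))) - 2*9 = (½ + (-5/4 + 3)²)/((-5/4 + 3)*(-2 + (-5/4 + 3))) - 1*18 = (½ + (7/4)²)/((7/4)*(-2 + 7/4)) - 18 = 4*(½ + 49/16)/(7*(-¼)) - 18 = (4/7)*(-4)*(57/16) - 18 = -57/7 - 18 = -183/7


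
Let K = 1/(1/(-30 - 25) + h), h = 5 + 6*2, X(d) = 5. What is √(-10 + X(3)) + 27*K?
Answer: 1485/934 + I*√5 ≈ 1.5899 + 2.2361*I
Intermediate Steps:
h = 17 (h = 5 + 12 = 17)
K = 55/934 (K = 1/(1/(-30 - 25) + 17) = 1/(1/(-55) + 17) = 1/(-1/55 + 17) = 1/(934/55) = 55/934 ≈ 0.058887)
√(-10 + X(3)) + 27*K = √(-10 + 5) + 27*(55/934) = √(-5) + 1485/934 = I*√5 + 1485/934 = 1485/934 + I*√5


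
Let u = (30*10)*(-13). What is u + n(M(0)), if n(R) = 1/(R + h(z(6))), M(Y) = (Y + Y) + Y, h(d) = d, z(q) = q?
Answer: -23399/6 ≈ -3899.8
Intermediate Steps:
M(Y) = 3*Y (M(Y) = 2*Y + Y = 3*Y)
n(R) = 1/(6 + R) (n(R) = 1/(R + 6) = 1/(6 + R))
u = -3900 (u = 300*(-13) = -3900)
u + n(M(0)) = -3900 + 1/(6 + 3*0) = -3900 + 1/(6 + 0) = -3900 + 1/6 = -23399/6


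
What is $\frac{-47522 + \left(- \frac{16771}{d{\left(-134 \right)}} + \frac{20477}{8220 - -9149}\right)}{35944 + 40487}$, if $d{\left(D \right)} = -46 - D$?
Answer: $- \frac{6629594537}{10620240312} \approx -0.62424$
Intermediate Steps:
$\frac{-47522 + \left(- \frac{16771}{d{\left(-134 \right)}} + \frac{20477}{8220 - -9149}\right)}{35944 + 40487} = \frac{-47522 - \left(- \frac{20477}{8220 - -9149} + \frac{16771}{-46 - -134}\right)}{35944 + 40487} = \frac{-47522 - \left(- \frac{20477}{8220 + 9149} + \frac{16771}{-46 + 134}\right)}{76431} = \left(-47522 + \left(- \frac{16771}{88} + \frac{20477}{17369}\right)\right) \frac{1}{76431} = \left(-47522 - \frac{26317593}{138952}\right) \frac{1}{76431} = \left(- \frac{6629594537}{138952}\right) \frac{1}{76431} = - \frac{6629594537}{10620240312}$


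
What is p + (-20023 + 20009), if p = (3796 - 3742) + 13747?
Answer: 13787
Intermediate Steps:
p = 13801 (p = 54 + 13747 = 13801)
p + (-20023 + 20009) = 13801 + (-20023 + 20009) = 13801 - 14 = 13787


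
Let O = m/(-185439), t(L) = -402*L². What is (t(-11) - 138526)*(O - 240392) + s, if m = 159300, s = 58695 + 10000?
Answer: 2781209135933763/61813 ≈ 4.4994e+10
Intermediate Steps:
s = 68695
O = -53100/61813 (O = 159300/(-185439) = 159300*(-1/185439) = -53100/61813 ≈ -0.85904)
(t(-11) - 138526)*(O - 240392) + s = (-402*(-11)² - 138526)*(-53100/61813 - 240392) + 68695 = (-402*121 - 138526)*(-14859403796/61813) + 68695 = (-48642 - 138526)*(-14859403796/61813) + 68695 = -187168*(-14859403796/61813) + 68695 = 2781204889689728/61813 + 68695 = 2781209135933763/61813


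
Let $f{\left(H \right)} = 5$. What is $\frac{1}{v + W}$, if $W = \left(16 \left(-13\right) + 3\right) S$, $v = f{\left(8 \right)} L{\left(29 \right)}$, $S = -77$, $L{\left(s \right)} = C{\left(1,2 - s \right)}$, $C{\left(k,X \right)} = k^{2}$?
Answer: $\frac{1}{15790} \approx 6.3331 \cdot 10^{-5}$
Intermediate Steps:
$L{\left(s \right)} = 1$ ($L{\left(s \right)} = 1^{2} = 1$)
$v = 5$ ($v = 5 \cdot 1 = 5$)
$W = 15785$ ($W = \left(16 \left(-13\right) + 3\right) \left(-77\right) = \left(-208 + 3\right) \left(-77\right) = \left(-205\right) \left(-77\right) = 15785$)
$\frac{1}{v + W} = \frac{1}{5 + 15785} = \frac{1}{15790}$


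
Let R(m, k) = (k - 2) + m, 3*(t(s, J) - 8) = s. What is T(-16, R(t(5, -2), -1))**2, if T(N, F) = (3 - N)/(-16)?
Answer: 361/256 ≈ 1.4102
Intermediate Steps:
t(s, J) = 8 + s/3
R(m, k) = -2 + k + m (R(m, k) = (-2 + k) + m = -2 + k + m)
T(N, F) = -3/16 + N/16 (T(N, F) = (3 - N)*(-1/16) = -3/16 + N/16)
T(-16, R(t(5, -2), -1))**2 = (-3/16 + (1/16)*(-16))**2 = (-3/16 - 1)**2 = (-19/16)**2 = 361/256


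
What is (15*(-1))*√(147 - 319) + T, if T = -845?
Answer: -845 - 30*I*√43 ≈ -845.0 - 196.72*I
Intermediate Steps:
(15*(-1))*√(147 - 319) + T = (15*(-1))*√(147 - 319) - 845 = -30*I*√43 - 845 = -845 - 30*I*√43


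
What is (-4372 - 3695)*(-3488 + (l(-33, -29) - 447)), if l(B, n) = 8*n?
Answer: 33615189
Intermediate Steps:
(-4372 - 3695)*(-3488 + (l(-33, -29) - 447)) = (-4372 - 3695)*(-3488 + (8*(-29) - 447)) = -8067*(-3488 + (-232 - 447)) = -8067*(-3488 - 679) = -8067*(-4167) = 33615189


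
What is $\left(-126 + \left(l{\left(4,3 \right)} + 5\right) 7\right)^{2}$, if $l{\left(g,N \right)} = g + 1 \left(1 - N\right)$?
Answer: $5929$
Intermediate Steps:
$l{\left(g,N \right)} = 1 + g - N$ ($l{\left(g,N \right)} = g - \left(-1 + N\right) = 1 + g - N$)
$\left(-126 + \left(l{\left(4,3 \right)} + 5\right) 7\right)^{2} = \left(-126 + \left(\left(1 + 4 - 3\right) + 5\right) 7\right)^{2} = \left(-126 + \left(2 + 5\right) 7\right)^{2} = \left(-126 + 7 \cdot 7\right)^{2} = \left(-126 + 49\right)^{2} = \left(-77\right)^{2} = 5929$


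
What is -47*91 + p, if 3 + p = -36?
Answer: -4316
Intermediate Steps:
p = -39 (p = -3 - 36 = -39)
-47*91 + p = -47*91 - 39 = -4277 - 39 = -4316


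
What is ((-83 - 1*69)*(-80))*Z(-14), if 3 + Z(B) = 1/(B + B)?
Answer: -258400/7 ≈ -36914.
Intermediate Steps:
Z(B) = -3 + 1/(2*B) (Z(B) = -3 + 1/(B + B) = -3 + 1/(2*B))
((-83 - 1*69)*(-80))*Z(-14) = ((-83 - 1*69)*(-80))*(-3 + (1/2)/(-14)) = ((-83 - 69)*(-80))*(-3 + (1/2)*(-1/14)) = (-152*(-80))*(-3 - 1/28) = 12160*(-85/28) = -258400/7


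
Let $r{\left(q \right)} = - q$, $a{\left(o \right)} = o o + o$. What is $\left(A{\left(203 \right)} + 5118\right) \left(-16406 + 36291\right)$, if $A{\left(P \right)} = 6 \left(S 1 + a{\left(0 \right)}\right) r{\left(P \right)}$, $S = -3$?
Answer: $174431220$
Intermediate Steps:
$a{\left(o \right)} = o + o^{2}$ ($a{\left(o \right)} = o^{2} + o = o + o^{2}$)
$A{\left(P \right)} = 18 P$ ($A{\left(P \right)} = 6 \left(\left(-3\right) 1 + 0 \left(1 + 0\right)\right) \left(- P\right) = 6 \left(-3 + 0 \cdot 1\right) \left(- P\right) = 6 \left(-3 + 0\right) \left(- P\right) = 6 \left(-3\right) \left(- P\right) = - 18 \left(- P\right) = 18 P$)
$\left(A{\left(203 \right)} + 5118\right) \left(-16406 + 36291\right) = \left(18 \cdot 203 + 5118\right) \left(-16406 + 36291\right) = \left(3654 + 5118\right) 19885 = 8772 \cdot 19885 = 174431220$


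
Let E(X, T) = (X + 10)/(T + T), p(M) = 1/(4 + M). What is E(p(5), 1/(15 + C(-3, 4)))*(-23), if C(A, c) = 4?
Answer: -39767/18 ≈ -2209.3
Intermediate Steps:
E(X, T) = (10 + X)/(2*T) (E(X, T) = (10 + X)/((2*T)) = (10 + X)*(1/(2*T)) = (10 + X)/(2*T))
E(p(5), 1/(15 + C(-3, 4)))*(-23) = ((10 + 1/(4 + 5))/(2*(1/(15 + 4))))*(-23) = ((10 + 1/9)/(2*(1/19)))*(-23) = ((10 + ⅑)/(2*(1/19)))*(-23) = ((½)*19*(91/9))*(-23) = (1729/18)*(-23) = -39767/18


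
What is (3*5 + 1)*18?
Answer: 288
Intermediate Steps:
(3*5 + 1)*18 = (15 + 1)*18 = 16*18 = 288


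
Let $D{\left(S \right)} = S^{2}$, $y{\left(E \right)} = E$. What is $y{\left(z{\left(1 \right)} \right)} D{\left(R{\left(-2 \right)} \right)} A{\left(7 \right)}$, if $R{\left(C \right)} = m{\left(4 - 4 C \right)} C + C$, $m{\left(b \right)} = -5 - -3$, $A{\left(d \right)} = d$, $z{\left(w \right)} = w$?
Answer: $28$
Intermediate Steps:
$m{\left(b \right)} = -2$ ($m{\left(b \right)} = -5 + 3 = -2$)
$R{\left(C \right)} = - C$ ($R{\left(C \right)} = - 2 C + C = - C$)
$y{\left(z{\left(1 \right)} \right)} D{\left(R{\left(-2 \right)} \right)} A{\left(7 \right)} = 1 \left(\left(-1\right) \left(-2\right)\right)^{2} \cdot 7 = 1 \cdot 2^{2} \cdot 7 = 1 \cdot 4 \cdot 7 = 4 \cdot 7 = 28$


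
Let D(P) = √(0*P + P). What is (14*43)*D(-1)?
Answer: 602*I ≈ 602.0*I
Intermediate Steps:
D(P) = √P (D(P) = √(0 + P) = √P)
(14*43)*D(-1) = (14*43)*√(-1) = 602*I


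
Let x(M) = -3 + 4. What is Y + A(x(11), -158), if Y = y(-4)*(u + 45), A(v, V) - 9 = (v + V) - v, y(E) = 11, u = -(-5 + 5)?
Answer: 346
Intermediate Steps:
u = 0 (u = -1*0 = 0)
x(M) = 1
A(v, V) = 9 + V (A(v, V) = 9 + ((v + V) - v) = 9 + ((V + v) - v) = 9 + V)
Y = 495 (Y = 11*(0 + 45) = 11*45 = 495)
Y + A(x(11), -158) = 495 + (9 - 158) = 495 - 149 = 346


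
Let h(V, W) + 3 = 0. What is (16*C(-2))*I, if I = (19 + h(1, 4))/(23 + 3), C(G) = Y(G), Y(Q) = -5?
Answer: -640/13 ≈ -49.231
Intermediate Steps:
h(V, W) = -3 (h(V, W) = -3 + 0 = -3)
C(G) = -5
I = 8/13 (I = (19 - 3)/(23 + 3) = 16/26 = 16*(1/26) = 8/13 ≈ 0.61539)
(16*C(-2))*I = (16*(-5))*(8/13) = -80*8/13 = -640/13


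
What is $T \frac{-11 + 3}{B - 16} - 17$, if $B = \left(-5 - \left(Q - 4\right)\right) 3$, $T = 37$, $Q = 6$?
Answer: $-9$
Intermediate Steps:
$B = -21$ ($B = \left(-5 - \left(6 - 4\right)\right) 3 = \left(-5 - 2\right) 3 = \left(-7\right) 3 = -21$)
$T \frac{-11 + 3}{B - 16} - 17 = 37 \frac{-11 + 3}{-21 - 16} - 17 = 37 \left(- \frac{8}{-37}\right) - 17 = 37 \left(\left(-8\right) \left(- \frac{1}{37}\right)\right) - 17 = 37 \cdot \frac{8}{37} - 17 = 8 - 17 = -9$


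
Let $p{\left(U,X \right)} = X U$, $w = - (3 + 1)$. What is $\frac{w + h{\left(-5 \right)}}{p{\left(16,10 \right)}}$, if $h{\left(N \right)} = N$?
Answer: $- \frac{9}{160} \approx -0.05625$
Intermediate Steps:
$w = -4$ ($w = \left(-1\right) 4 = -4$)
$p{\left(U,X \right)} = U X$
$\frac{w + h{\left(-5 \right)}}{p{\left(16,10 \right)}} = \frac{-4 - 5}{16 \cdot 10} = - \frac{9}{160}$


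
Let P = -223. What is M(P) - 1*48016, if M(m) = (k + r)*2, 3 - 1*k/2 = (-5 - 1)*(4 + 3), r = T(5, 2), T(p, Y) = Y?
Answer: -47832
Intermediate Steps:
r = 2
k = 90 (k = 6 - 2*(-5 - 1)*(4 + 3) = 6 - (-12)*7 = 6 - 2*(-42) = 6 + 84 = 90)
M(m) = 184 (M(m) = (90 + 2)*2 = 92*2 = 184)
M(P) - 1*48016 = 184 - 1*48016 = 184 - 48016 = -47832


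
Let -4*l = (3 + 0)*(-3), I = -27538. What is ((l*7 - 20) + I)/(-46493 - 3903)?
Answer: 110169/201584 ≈ 0.54652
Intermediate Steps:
l = 9/4 (l = -(3 + 0)*(-3)/4 = -3*(-3)/4 = -1/4*(-9) = 9/4 ≈ 2.2500)
((l*7 - 20) + I)/(-46493 - 3903) = (((9/4)*7 - 20) - 27538)/(-46493 - 3903) = ((63/4 - 20) - 27538)/(-50396) = (-17/4 - 27538)*(-1/50396) = -110169/4*(-1/50396) = 110169/201584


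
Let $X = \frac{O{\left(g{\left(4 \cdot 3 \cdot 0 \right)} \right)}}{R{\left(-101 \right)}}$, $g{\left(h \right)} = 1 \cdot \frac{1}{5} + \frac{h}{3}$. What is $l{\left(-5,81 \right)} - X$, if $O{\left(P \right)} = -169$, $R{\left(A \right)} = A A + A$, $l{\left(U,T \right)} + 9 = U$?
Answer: $- \frac{141231}{10100} \approx -13.983$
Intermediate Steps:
$l{\left(U,T \right)} = -9 + U$
$g{\left(h \right)} = \frac{1}{5} + \frac{h}{3}$ ($g{\left(h \right)} = 1 \cdot \frac{1}{5} + h \frac{1}{3} = \frac{1}{5} + \frac{h}{3}$)
$R{\left(A \right)} = A + A^{2}$ ($R{\left(A \right)} = A^{2} + A = A + A^{2}$)
$X = - \frac{169}{10100}$ ($X = - \frac{169}{\left(-101\right) \left(1 - 101\right)} = - \frac{169}{\left(-101\right) \left(-100\right)} = - \frac{169}{10100} \approx -0.016733$)
$l{\left(-5,81 \right)} - X = \left(-9 - 5\right) - - \frac{169}{10100} = -14 + \frac{169}{10100} = - \frac{141231}{10100}$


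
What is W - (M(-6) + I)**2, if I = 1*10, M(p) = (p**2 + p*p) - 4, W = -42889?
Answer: -48973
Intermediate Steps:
M(p) = -4 + 2*p**2 (M(p) = (p**2 + p**2) - 4 = 2*p**2 - 4 = -4 + 2*p**2)
I = 10
W - (M(-6) + I)**2 = -42889 - ((-4 + 2*(-6)**2) + 10)**2 = -42889 - ((-4 + 2*36) + 10)**2 = -42889 - ((-4 + 72) + 10)**2 = -42889 - (68 + 10)**2 = -42889 - 1*78**2 = -42889 - 1*6084 = -42889 - 6084 = -48973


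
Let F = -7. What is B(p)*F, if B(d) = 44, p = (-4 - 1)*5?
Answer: -308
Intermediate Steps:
p = -25 (p = -5*5 = -25)
B(p)*F = 44*(-7) = -308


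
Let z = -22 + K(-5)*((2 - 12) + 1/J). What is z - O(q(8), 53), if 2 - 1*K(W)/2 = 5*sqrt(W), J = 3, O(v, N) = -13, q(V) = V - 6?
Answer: -143/3 + 290*I*sqrt(5)/3 ≈ -47.667 + 216.15*I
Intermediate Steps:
q(V) = -6 + V
K(W) = 4 - 10*sqrt(W)
z = -182/3 + 290*I*sqrt(5)/3 (z = -22 + (4 - 10*I*sqrt(5))*((2 - 12) + 1/3) = -22 + (4 - 10*I*sqrt(5))*(-10 + 1/3) = -22 + (4 - 10*I*sqrt(5))*(-29/3) = -22 + (-116/3 + 290*I*sqrt(5)/3) = -182/3 + 290*I*sqrt(5)/3 ≈ -60.667 + 216.15*I)
z - O(q(8), 53) = (-182/3 + 290*I*sqrt(5)/3) - 1*(-13) = (-182/3 + 290*I*sqrt(5)/3) + 13 = -143/3 + 290*I*sqrt(5)/3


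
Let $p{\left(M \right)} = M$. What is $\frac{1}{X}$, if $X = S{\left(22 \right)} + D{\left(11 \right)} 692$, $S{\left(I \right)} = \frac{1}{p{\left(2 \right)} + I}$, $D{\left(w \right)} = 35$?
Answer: $\frac{24}{581281} \approx 4.1288 \cdot 10^{-5}$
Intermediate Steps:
$S{\left(I \right)} = \frac{1}{2 + I}$
$X = \frac{581281}{24}$ ($X = \frac{1}{2 + 22} + 35 \cdot 692 = \frac{1}{24} + 24220 = \frac{581281}{24} \approx 24220.0$)
$\frac{1}{X} = \frac{1}{\frac{581281}{24}} = \frac{24}{581281}$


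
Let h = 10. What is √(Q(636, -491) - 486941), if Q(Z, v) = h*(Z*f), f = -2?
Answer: I*√499661 ≈ 706.87*I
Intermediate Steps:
Q(Z, v) = -20*Z (Q(Z, v) = 10*(Z*(-2)) = 10*(-2*Z) = -20*Z)
√(Q(636, -491) - 486941) = √(-20*636 - 486941) = √(-12720 - 486941) = √(-499661) = I*√499661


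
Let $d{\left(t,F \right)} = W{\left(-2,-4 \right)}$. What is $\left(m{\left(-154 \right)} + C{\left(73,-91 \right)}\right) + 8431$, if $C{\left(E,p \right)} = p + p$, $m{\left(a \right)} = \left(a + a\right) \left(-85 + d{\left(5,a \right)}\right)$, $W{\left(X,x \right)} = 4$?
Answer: $33197$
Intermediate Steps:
$d{\left(t,F \right)} = 4$
$m{\left(a \right)} = - 162 a$ ($m{\left(a \right)} = \left(a + a\right) \left(-85 + 4\right) = 2 a \left(-81\right) = - 162 a$)
$C{\left(E,p \right)} = 2 p$
$\left(m{\left(-154 \right)} + C{\left(73,-91 \right)}\right) + 8431 = \left(\left(-162\right) \left(-154\right) + 2 \left(-91\right)\right) + 8431 = \left(24948 - 182\right) + 8431 = 24766 + 8431 = 33197$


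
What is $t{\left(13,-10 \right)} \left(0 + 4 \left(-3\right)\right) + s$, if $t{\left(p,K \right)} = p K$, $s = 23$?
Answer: $1583$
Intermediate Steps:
$t{\left(p,K \right)} = K p$
$t{\left(13,-10 \right)} \left(0 + 4 \left(-3\right)\right) + s = \left(-10\right) 13 \left(0 + 4 \left(-3\right)\right) + 23 = - 130 \left(0 - 12\right) + 23 = \left(-130\right) \left(-12\right) + 23 = 1560 + 23 = 1583$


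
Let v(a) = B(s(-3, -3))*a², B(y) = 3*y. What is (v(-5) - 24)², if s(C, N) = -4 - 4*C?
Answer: 331776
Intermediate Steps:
v(a) = 24*a² (v(a) = (3*(-4 - 4*(-3)))*a² = (3*(-4 + 12))*a² = (3*8)*a² = 24*a²)
(v(-5) - 24)² = (24*(-5)² - 24)² = (24*25 - 24)² = (600 - 24)² = 576² = 331776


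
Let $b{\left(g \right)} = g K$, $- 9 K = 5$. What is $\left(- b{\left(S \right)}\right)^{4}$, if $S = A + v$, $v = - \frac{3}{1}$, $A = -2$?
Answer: $\frac{390625}{6561} \approx 59.537$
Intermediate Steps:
$K = - \frac{5}{9}$ ($K = \left(- \frac{1}{9}\right) 5 = - \frac{5}{9} \approx -0.55556$)
$v = -3$ ($v = \left(-3\right) 1 = -3$)
$S = -5$ ($S = -2 - 3 = -5$)
$b{\left(g \right)} = - \frac{5 g}{9}$ ($b{\left(g \right)} = g \left(- \frac{5}{9}\right) = - \frac{5 g}{9}$)
$\left(- b{\left(S \right)}\right)^{4} = \left(- \frac{\left(-5\right) \left(-5\right)}{9}\right)^{4} = \left(\left(-1\right) \frac{25}{9}\right)^{4} = \left(- \frac{25}{9}\right)^{4} = \frac{390625}{6561}$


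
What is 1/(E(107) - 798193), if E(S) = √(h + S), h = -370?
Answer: -798193/637112065512 - I*√263/637112065512 ≈ -1.2528e-6 - 2.5454e-11*I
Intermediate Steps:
E(S) = √(-370 + S)
1/(E(107) - 798193) = 1/(√(-370 + 107) - 798193) = 1/(√(-263) - 798193) = 1/(I*√263 - 798193) = 1/(-798193 + I*√263)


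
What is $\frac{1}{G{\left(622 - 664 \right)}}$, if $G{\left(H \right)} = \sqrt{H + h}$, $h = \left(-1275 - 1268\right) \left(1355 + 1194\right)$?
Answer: $- \frac{i \sqrt{6482149}}{6482149} \approx - 0.00039277 i$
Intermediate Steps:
$h = -6482107$ ($h = \left(-2543\right) 2549 = -6482107$)
$G{\left(H \right)} = \sqrt{-6482107 + H}$ ($G{\left(H \right)} = \sqrt{H - 6482107} = \sqrt{-6482107 + H}$)
$\frac{1}{G{\left(622 - 664 \right)}} = \frac{1}{\sqrt{-6482107 + \left(622 - 664\right)}} = \frac{1}{\sqrt{-6482107 - 42}} = \frac{1}{\sqrt{-6482149}} = \frac{1}{i \sqrt{6482149}} = - \frac{i \sqrt{6482149}}{6482149}$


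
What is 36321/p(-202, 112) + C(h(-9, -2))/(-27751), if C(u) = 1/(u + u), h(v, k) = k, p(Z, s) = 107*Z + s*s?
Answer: -2015883607/503403140 ≈ -4.0045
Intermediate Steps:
p(Z, s) = s² + 107*Z (p(Z, s) = 107*Z + s² = s² + 107*Z)
C(u) = 1/(2*u)
36321/p(-202, 112) + C(h(-9, -2))/(-27751) = 36321/(112² + 107*(-202)) + ((½)/(-2))/(-27751) = 36321/(12544 - 21614) + ((½)*(-½))*(-1/27751) = 36321/(-9070) - ¼*(-1/27751) = 36321*(-1/9070) + 1/111004 = -36321/9070 + 1/111004 = -2015883607/503403140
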